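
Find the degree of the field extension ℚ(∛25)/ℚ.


∛25 has minimal polynomial x³ - 25 (irreducible over ℚ since 25 is not a perfect cube)

[ℚ(∛25)/ℚ] = 3


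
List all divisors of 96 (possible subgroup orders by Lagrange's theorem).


Lagrange's theorem: |H| divides |G|
|G| = 96
Divisors of 96: 1, 2, 3, 4, 6, 8, 12, 16, 24, 32, 48, 96

Possible subgroup orders: {1, 2, 3, 4, 6, 8, 12, 16, 24, 32, 48, 96}


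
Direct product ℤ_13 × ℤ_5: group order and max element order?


|ℤ_13 × ℤ_5| = 13 × 5 = 65
Max element order = lcm(13,5) = 65
Cyclic? Yes (gcd=1)

|ℤ_13×ℤ_5| = 65, max element order = 65


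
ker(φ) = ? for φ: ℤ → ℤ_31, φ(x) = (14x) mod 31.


Kernel = preimage of identity
ker(φ) = {x ∈ ℤ : 14x ≡ 0 (mod 31)}. gcd(14,31) = 1, so 14x ≡ 0 (mod 31) ⟺ x ≡ 0 (mod 31/1 = 31). Hence ker(φ) = 31ℤ

ker(φ) = 31ℤ


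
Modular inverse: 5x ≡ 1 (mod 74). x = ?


Use the extended Euclidean algorithm to write 1 = 5·s + 74·t; then s mod 74 is the inverse.
Euclidean algorithm:
  5 = 0·74 + 5
  74 = 14·5 + 4
  5 = 1·4 + 1
  4 = 4·1 + 0
gcd(5,74) = 1
Back-substitution gives: 5·(15) + 74·(-1) = 1
So 5⁻¹ ≡ 15 ≡ 15 (mod 74)
Check: 5 × 15 = 75 ≡ 1 (mod 74) ✓

5⁻¹ ≡ 15 (mod 74)


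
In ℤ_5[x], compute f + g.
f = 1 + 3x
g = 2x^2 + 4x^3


Add coefficients mod 5:
x^0: 1 + 0 = 1 (mod 5)
x^1: 3 + 0 = 3 (mod 5)
x^2: 0 + 2 = 2 (mod 5)
x^3: 0 + 4 = 4 (mod 5)
Result: 1 + 3x + 2x^2 + 4x^3

f + g = 1 + 3x + 2x^2 + 4x^3


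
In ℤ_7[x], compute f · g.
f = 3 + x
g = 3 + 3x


Expand and collect like terms; reduce coefficients mod 7:
x^0: 3·3 = 9 ≡ 2 (mod 7)
x^1: 3·3 + 1·3 = 12 ≡ 5 (mod 7)
x^2: 1·3 = 3 ≡ 3 (mod 7)
Result: 2 + 5x + 3x^2

f · g = 2 + 5x + 3x^2


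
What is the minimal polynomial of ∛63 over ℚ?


∛63 satisfies x³ - 63 = 0, irreducible over ℚ (no rational root; 63 is not a perfect cube)

Minimal polynomial: x³ - 63


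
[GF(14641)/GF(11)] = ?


GF(14641) = GF(11^4), so the extension degree is 4

[GF(14641)/GF(11)] = 4


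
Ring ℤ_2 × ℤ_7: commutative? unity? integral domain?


Direct product ring; commutative with unity (1,1); but (1,0)·(0,1) = (0,0) gives zero divisors, so not an integral domain
Commutative: Yes
Integral domain: No
Has unity: Yes

ℤ_2 × ℤ_7: Commutative=Yes, Unity=Yes


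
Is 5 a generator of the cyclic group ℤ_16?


g generates ℤ_n iff gcd(g, n) = 1
gcd(5, 16) = 1
Since gcd = 1, 5 is a generator.

Yes, 5 generates ℤ_16


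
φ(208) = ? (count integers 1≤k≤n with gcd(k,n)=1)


Factor n: 208 = 2^4 × 13
φ(n) = n · ∏(1 - 1/p) over distinct primes p | n
φ(208) = 208 · (1 - 1/2) · (1 - 1/13) = 96

φ(208) = 96


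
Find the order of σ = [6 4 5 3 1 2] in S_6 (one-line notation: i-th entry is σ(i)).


Cycle decomposition: (1 6 2 4 3 5)
Cycle lengths: 6
Order = lcm(6) = 6

ord(σ) = 6


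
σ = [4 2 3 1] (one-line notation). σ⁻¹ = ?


To find σ⁻¹, swap domain and range:
σ(1) = 4 → σ⁻¹(4) = 1
σ(2) = 2 → σ⁻¹(2) = 2
σ(3) = 3 → σ⁻¹(3) = 3
σ(4) = 1 → σ⁻¹(1) = 4

σ⁻¹ = [4 2 3 1]


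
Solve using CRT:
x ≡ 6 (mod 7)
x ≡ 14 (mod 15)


m₁ = 7, m₂ = 15, gcd = 1, so CRT applies. M = m₁·m₂ = 105
Let M₁ = M/m₁ = 15, M₂ = M/m₂ = 7
Find y₁ ≡ M₁⁻¹ (mod m₁): 15⁻¹ ≡ 1 (mod 7)
Find y₂ ≡ M₂⁻¹ (mod m₂): 7⁻¹ ≡ 13 (mod 15)
x = a₁·M₁·y₁ + a₂·M₂·y₂ = 6·15·1 + 14·7·13 = 1364
Reduce mod 105: x ≡ 104
Check: 104 mod 7 = 6 ✓, 104 mod 15 = 14 ✓

x ≡ 104 (mod 105)


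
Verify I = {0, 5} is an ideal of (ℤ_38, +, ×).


Check ideal conditions for I = {0, 5} in ℤ_38:
(1) I is an additive subgroup? No
(2) For r ∈ ℤ_38 and a ∈ I: r·a ∈ I? No  [counterexample: r=2, a=5, r·a mod 38 = 10 ∉ I]

No, I is not an ideal of ℤ_38


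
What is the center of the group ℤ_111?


Z(G) = {g ∈ G | gx = xg for all x ∈ G}
ℤ_111 is abelian, so Z(G) = G

Z(ℤ_111) = ℤ_111


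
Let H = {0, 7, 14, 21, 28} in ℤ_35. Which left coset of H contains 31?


31 + H = {31 + h (mod 35) : h ∈ H}
31+0=31, 31+7=3, 31+14=10, 31+21=17, 31+28=24
31 + H = {3, 10, 17, 24, 31} = 3 + H

31 + H = {3, 10, 17, 24, 31}


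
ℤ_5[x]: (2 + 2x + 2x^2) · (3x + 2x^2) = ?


Expand and collect like terms; reduce coefficients mod 5:
x^0: 2·0 = 0 ≡ 0 (mod 5)
x^1: 2·3 + 2·0 = 6 ≡ 1 (mod 5)
x^2: 2·2 + 2·3 + 2·0 = 10 ≡ 0 (mod 5)
x^3: 2·2 + 2·3 = 10 ≡ 0 (mod 5)
x^4: 2·2 = 4 ≡ 4 (mod 5)
Result: x + 4x^4

f · g = x + 4x^4


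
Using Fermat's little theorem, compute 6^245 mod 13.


Fermat's little theorem: if p is prime and gcd(a,p)=1, then a^(p-1) ≡ 1 (mod p)
p = 13 is prime, gcd(6,13) = 1
Reduce exponent: 245 mod 12 = 5
So 6^245 ≡ 6^5 (mod 13)
6^5 mod 13 = 2

6^245 ≡ 2 (mod 13)


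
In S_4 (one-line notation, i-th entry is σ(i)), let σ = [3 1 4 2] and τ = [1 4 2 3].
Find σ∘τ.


σ∘τ: apply τ first, then σ
1 →τ 1 →σ 3
2 →τ 4 →σ 2
3 →τ 2 →σ 1
4 →τ 3 →σ 4

σ∘τ = [3 2 1 4]


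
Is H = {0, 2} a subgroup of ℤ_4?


Subgroup test for H = {0, 2} in (ℤ_4, +):
(1) 0 ∈ H? Yes
(2) Closure: for all a,b ∈ H, (a+b) mod 4 ∈ H? Yes
(3) Inverses: for all a ∈ H, -a mod 4 ∈ H? Yes

Yes, H is a subgroup of ℤ_4


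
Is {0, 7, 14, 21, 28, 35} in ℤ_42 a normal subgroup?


H = {0, 7, 14, 21, 28, 35} in ℤ_42
ℤ_42 is abelian; every subgroup of an abelian group is normal

Yes, normal subgroup


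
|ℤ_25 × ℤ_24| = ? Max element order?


|ℤ_25 × ℤ_24| = 25 × 24 = 600
Max element order = lcm(25,24) = 600
Cyclic? Yes (gcd=1)

|ℤ_25×ℤ_24| = 600, max element order = 600


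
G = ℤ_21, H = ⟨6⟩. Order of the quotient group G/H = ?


|⟨6⟩| = n / gcd(6, 21) = 21 / 3 = 7
H is normal (ℤ_21 is abelian).
|G/H| = |G| / |H| = 21 / 7 = 3

|G/H| = 3


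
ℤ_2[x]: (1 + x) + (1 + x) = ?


Add coefficients mod 2:
x^0: 1 + 1 = 0 (mod 2)
x^1: 1 + 1 = 0 (mod 2)
Result: 0

f + g = 0


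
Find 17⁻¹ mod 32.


Use the extended Euclidean algorithm to write 1 = 17·s + 32·t; then s mod 32 is the inverse.
Euclidean algorithm:
  17 = 0·32 + 17
  32 = 1·17 + 15
  17 = 1·15 + 2
  15 = 7·2 + 1
  2 = 2·1 + 0
gcd(17,32) = 1
Back-substitution gives: 17·(-15) + 32·(8) = 1
So 17⁻¹ ≡ -15 ≡ 17 (mod 32)
Check: 17 × 17 = 289 ≡ 1 (mod 32) ✓

17⁻¹ ≡ 17 (mod 32)


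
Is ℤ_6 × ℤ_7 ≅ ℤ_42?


Comparing ℤ_6 × ℤ_7 and ℤ_42:
gcd(6,7) = 1, so ℤ_6 × ℤ_7 ≅ ℤ_42 (CRT)

Yes, ℤ_6 × ℤ_7 ≅ ℤ_42


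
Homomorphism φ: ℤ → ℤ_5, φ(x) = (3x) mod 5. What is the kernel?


Kernel = preimage of identity
ker(φ) = {x ∈ ℤ : 3x ≡ 0 (mod 5)}. gcd(3,5) = 1, so 3x ≡ 0 (mod 5) ⟺ x ≡ 0 (mod 5/1 = 5). Hence ker(φ) = 5ℤ

ker(φ) = 5ℤ


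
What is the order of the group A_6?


|A_n| = n!/2 (even permutations)
|A_6| = 6!/2 = 720/2 = 360

|A_6| = 360


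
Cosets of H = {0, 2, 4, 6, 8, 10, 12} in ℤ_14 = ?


H = {0, 2, 4, 6, 8, 10, 12}, |H| = 7
Number of cosets = |G|/|H| = 14/7 = 2
0 + H = {0, 2, 4, 6, 8, 10, 12}
1 + H = {1, 3, 5, 7, 9, 11, 13}

Cosets: 0+H={0,2,4,6,8,10,12}; 1+H={1,3,5,7,9,11,13}


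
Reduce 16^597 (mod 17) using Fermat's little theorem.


Fermat's little theorem: if p is prime and gcd(a,p)=1, then a^(p-1) ≡ 1 (mod p)
p = 17 is prime, gcd(16,17) = 1
Reduce exponent: 597 mod 16 = 5
So 16^597 ≡ 16^5 (mod 17)
16^5 mod 17 = 16

16^597 ≡ 16 (mod 17)


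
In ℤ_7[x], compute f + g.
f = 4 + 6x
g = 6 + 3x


Add coefficients mod 7:
x^0: 4 + 6 = 3 (mod 7)
x^1: 6 + 3 = 2 (mod 7)
Result: 3 + 2x

f + g = 3 + 2x


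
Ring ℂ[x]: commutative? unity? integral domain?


Polynomial ring over ℂ (an integral domain) is a commutative integral domain with unity 1
Commutative: Yes
Integral domain: Yes
Has unity: Yes

ℂ[x]: Commutative=Yes, Unity=Yes


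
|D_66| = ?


|D_n| = 2n (n rotations and n reflections)
|D_66| = 2×66 = 132

|D_66| = 132


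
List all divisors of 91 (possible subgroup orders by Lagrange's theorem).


Lagrange's theorem: |H| divides |G|
|G| = 91
Divisors of 91: 1, 7, 13, 91

Possible subgroup orders: {1, 7, 13, 91}


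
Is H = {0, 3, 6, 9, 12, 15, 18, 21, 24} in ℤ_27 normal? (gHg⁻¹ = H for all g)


H = {0, 3, 6, 9, 12, 15, 18, 21, 24} in ℤ_27
ℤ_27 is abelian; every subgroup of an abelian group is normal

Yes, normal subgroup


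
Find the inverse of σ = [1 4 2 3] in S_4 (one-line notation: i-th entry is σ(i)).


To find σ⁻¹, swap domain and range:
σ(1) = 1 → σ⁻¹(1) = 1
σ(2) = 4 → σ⁻¹(4) = 2
σ(3) = 2 → σ⁻¹(2) = 3
σ(4) = 3 → σ⁻¹(3) = 4

σ⁻¹ = [1 3 4 2]


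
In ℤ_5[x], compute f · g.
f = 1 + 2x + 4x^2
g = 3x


Expand and collect like terms; reduce coefficients mod 5:
x^0: 1·0 = 0 ≡ 0 (mod 5)
x^1: 1·3 + 2·0 = 3 ≡ 3 (mod 5)
x^2: 2·3 + 4·0 = 6 ≡ 1 (mod 5)
x^3: 4·3 = 12 ≡ 2 (mod 5)
Result: 3x + x^2 + 2x^3

f · g = 3x + x^2 + 2x^3


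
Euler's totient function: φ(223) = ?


Factor n: 223 = 223
φ(n) = n · ∏(1 - 1/p) over distinct primes p | n
φ(223) = 223 · (1 - 1/223) = 222

φ(223) = 222


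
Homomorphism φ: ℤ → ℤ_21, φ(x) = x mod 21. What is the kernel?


Kernel = preimage of identity
ker(φ) = {x ∈ ℤ : x ≡ 0 (mod 21)} = 21ℤ = {0, ±21, ±42, ...}

ker(φ) = 21ℤ


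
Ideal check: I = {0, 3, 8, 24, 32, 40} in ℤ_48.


Check ideal conditions for I = {0, 3, 8, 24, 32, 40} in ℤ_48:
(1) I is an additive subgroup? No
(2) For r ∈ ℤ_48 and a ∈ I: r·a ∈ I? No  [counterexample: r=2, a=3, r·a mod 48 = 6 ∉ I]

No, I is not an ideal of ℤ_48


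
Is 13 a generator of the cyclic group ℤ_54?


g generates ℤ_n iff gcd(g, n) = 1
gcd(13, 54) = 1
Since gcd = 1, 13 is a generator.

Yes, 13 generates ℤ_54


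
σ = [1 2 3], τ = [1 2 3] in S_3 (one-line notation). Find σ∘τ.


σ∘τ: apply τ first, then σ
1 →τ 1 →σ 1
2 →τ 2 →σ 2
3 →τ 3 →σ 3

σ∘τ = [1 2 3]


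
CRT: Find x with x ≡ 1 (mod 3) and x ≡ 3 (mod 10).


m₁ = 3, m₂ = 10, gcd = 1, so CRT applies. M = m₁·m₂ = 30
Let M₁ = M/m₁ = 10, M₂ = M/m₂ = 3
Find y₁ ≡ M₁⁻¹ (mod m₁): 10⁻¹ ≡ 1 (mod 3)
Find y₂ ≡ M₂⁻¹ (mod m₂): 3⁻¹ ≡ 7 (mod 10)
x = a₁·M₁·y₁ + a₂·M₂·y₂ = 1·10·1 + 3·3·7 = 73
Reduce mod 30: x ≡ 13
Check: 13 mod 3 = 1 ✓, 13 mod 10 = 3 ✓

x ≡ 13 (mod 30)


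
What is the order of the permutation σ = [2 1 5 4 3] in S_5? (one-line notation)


Cycle decomposition: (1 2) (3 5)
Cycle lengths: 2, 2
Order = lcm(2, 2) = 2

ord(σ) = 2


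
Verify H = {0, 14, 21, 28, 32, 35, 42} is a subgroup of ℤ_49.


Subgroup test for H = {0, 14, 21, 28, 32, 35, 42} in (ℤ_49, +):
(1) 0 ∈ H? Yes
(2) Closure: for all a,b ∈ H, (a+b) mod 49 ∈ H? No  [counterexample: 14 + 32 = 46 ∉ H]
(3) Inverses: for all a ∈ H, -a mod 49 ∈ H? No

No, H is not a subgroup of ℤ_49


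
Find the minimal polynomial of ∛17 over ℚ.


∛17 satisfies x³ - 17 = 0, irreducible over ℚ (no rational root; 17 is not a perfect cube)

Minimal polynomial: x³ - 17


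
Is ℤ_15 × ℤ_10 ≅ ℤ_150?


Comparing ℤ_15 × ℤ_10 and ℤ_150:
gcd(15,10) = 5 ≠ 1. Max element order in ℤ_15×ℤ_10 is lcm(15,10) = 30 < 150, so it has no element of order 150

No, ℤ_15 × ℤ_10 ≇ ℤ_150


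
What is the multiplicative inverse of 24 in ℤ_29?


Use the extended Euclidean algorithm to write 1 = 24·s + 29·t; then s mod 29 is the inverse.
Euclidean algorithm:
  24 = 0·29 + 24
  29 = 1·24 + 5
  24 = 4·5 + 4
  5 = 1·4 + 1
  4 = 4·1 + 0
gcd(24,29) = 1
Back-substitution gives: 24·(-6) + 29·(5) = 1
So 24⁻¹ ≡ -6 ≡ 23 (mod 29)
Check: 24 × 23 = 552 ≡ 1 (mod 29) ✓

24⁻¹ ≡ 23 (mod 29)


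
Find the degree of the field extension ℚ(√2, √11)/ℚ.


[ℚ(√2,√11):ℚ] = [ℚ(√2,√11):ℚ(√2)]·[ℚ(√2):ℚ] = 2·2 = 4

[ℚ(√2, √11)/ℚ] = 4


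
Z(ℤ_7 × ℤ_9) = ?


Z(G) = {g ∈ G | gx = xg for all x ∈ G}
Direct product of abelian groups is abelian, so Z(G) = G

Z(ℤ_7 × ℤ_9) = ℤ_7 × ℤ_9


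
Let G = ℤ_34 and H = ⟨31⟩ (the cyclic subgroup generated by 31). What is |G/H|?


|⟨31⟩| = n / gcd(31, 34) = 34 / 1 = 34
H is normal (ℤ_34 is abelian).
|G/H| = |G| / |H| = 34 / 34 = 1

|G/H| = 1


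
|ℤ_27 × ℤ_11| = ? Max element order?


|ℤ_27 × ℤ_11| = 27 × 11 = 297
Max element order = lcm(27,11) = 297
Cyclic? Yes (gcd=1)

|ℤ_27×ℤ_11| = 297, max element order = 297


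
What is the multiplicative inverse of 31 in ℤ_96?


Use the extended Euclidean algorithm to write 1 = 31·s + 96·t; then s mod 96 is the inverse.
Euclidean algorithm:
  31 = 0·96 + 31
  96 = 3·31 + 3
  31 = 10·3 + 1
  3 = 3·1 + 0
gcd(31,96) = 1
Back-substitution gives: 31·(31) + 96·(-10) = 1
So 31⁻¹ ≡ 31 ≡ 31 (mod 96)
Check: 31 × 31 = 961 ≡ 1 (mod 96) ✓

31⁻¹ ≡ 31 (mod 96)


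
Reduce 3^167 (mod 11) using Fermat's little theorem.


Fermat's little theorem: if p is prime and gcd(a,p)=1, then a^(p-1) ≡ 1 (mod p)
p = 11 is prime, gcd(3,11) = 1
Reduce exponent: 167 mod 10 = 7
So 3^167 ≡ 3^7 (mod 11)
3^7 mod 11 = 9

3^167 ≡ 9 (mod 11)


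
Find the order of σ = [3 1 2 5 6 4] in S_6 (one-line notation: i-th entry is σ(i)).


Cycle decomposition: (1 3 2) (4 5 6)
Cycle lengths: 3, 3
Order = lcm(3, 3) = 3

ord(σ) = 3


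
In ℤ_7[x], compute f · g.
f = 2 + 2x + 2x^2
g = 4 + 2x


Expand and collect like terms; reduce coefficients mod 7:
x^0: 2·4 = 8 ≡ 1 (mod 7)
x^1: 2·2 + 2·4 = 12 ≡ 5 (mod 7)
x^2: 2·2 + 2·4 = 12 ≡ 5 (mod 7)
x^3: 2·2 = 4 ≡ 4 (mod 7)
Result: 1 + 5x + 5x^2 + 4x^3

f · g = 1 + 5x + 5x^2 + 4x^3


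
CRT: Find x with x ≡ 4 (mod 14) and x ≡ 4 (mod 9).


m₁ = 14, m₂ = 9, gcd = 1, so CRT applies. M = m₁·m₂ = 126
Let M₁ = M/m₁ = 9, M₂ = M/m₂ = 14
Find y₁ ≡ M₁⁻¹ (mod m₁): 9⁻¹ ≡ 11 (mod 14)
Find y₂ ≡ M₂⁻¹ (mod m₂): 14⁻¹ ≡ 2 (mod 9)
x = a₁·M₁·y₁ + a₂·M₂·y₂ = 4·9·11 + 4·14·2 = 508
Reduce mod 126: x ≡ 4
Check: 4 mod 14 = 4 ✓, 4 mod 9 = 4 ✓

x ≡ 4 (mod 126)


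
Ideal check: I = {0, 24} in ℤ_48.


Check ideal conditions for I = {0, 24} in ℤ_48:
(1) I is an additive subgroup? Yes
(2) For r ∈ ℤ_48 and a ∈ I: r·a ∈ I? Yes

Yes, I is an ideal of ℤ_48


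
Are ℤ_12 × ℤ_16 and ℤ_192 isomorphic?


Comparing ℤ_12 × ℤ_16 and ℤ_192:
gcd(12,16) = 4 ≠ 1. Max element order in ℤ_12×ℤ_16 is lcm(12,16) = 48 < 192, so it has no element of order 192

No, ℤ_12 × ℤ_16 ≇ ℤ_192


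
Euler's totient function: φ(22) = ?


φ(n) = count of k ∈ {1,...,n} with gcd(k,n)=1
Coprimes to 22: {1, 3, 5, 7, 9, 13, 15, 17, 19, 21}
Count: 10

φ(22) = 10


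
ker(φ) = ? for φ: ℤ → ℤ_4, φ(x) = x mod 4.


Kernel = preimage of identity
ker(φ) = {x ∈ ℤ : x ≡ 0 (mod 4)} = 4ℤ = {0, ±4, ±8, ...}

ker(φ) = 4ℤ


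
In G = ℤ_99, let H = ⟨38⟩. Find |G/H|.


|⟨38⟩| = n / gcd(38, 99) = 99 / 1 = 99
H is normal (ℤ_99 is abelian).
|G/H| = |G| / |H| = 99 / 99 = 1

|G/H| = 1


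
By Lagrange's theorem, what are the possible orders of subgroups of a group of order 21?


Lagrange's theorem: |H| divides |G|
|G| = 21
Divisors of 21: 1, 3, 7, 21

Possible subgroup orders: {1, 3, 7, 21}


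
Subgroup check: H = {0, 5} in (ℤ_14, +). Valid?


Subgroup test for H = {0, 5} in (ℤ_14, +):
(1) 0 ∈ H? Yes
(2) Closure: for all a,b ∈ H, (a+b) mod 14 ∈ H? No  [counterexample: 5 + 5 = 10 ∉ H]
(3) Inverses: for all a ∈ H, -a mod 14 ∈ H? No

No, H is not a subgroup of ℤ_14


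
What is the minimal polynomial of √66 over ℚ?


√66 satisfies x² - 66 = 0, irreducible over ℚ since 66 is squarefree

Minimal polynomial: x² - 66


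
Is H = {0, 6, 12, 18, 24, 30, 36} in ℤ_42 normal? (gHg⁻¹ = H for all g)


H = {0, 6, 12, 18, 24, 30, 36} in ℤ_42
ℤ_42 is abelian; every subgroup of an abelian group is normal

Yes, normal subgroup


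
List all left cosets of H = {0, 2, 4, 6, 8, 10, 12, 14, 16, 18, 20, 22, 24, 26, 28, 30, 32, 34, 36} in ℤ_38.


H = {0, 2, 4, 6, 8, 10, 12, 14, 16, 18, 20, 22, 24, 26, 28, 30, 32, 34, 36}, |H| = 19
Number of cosets = |G|/|H| = 38/19 = 2
0 + H = {0, 2, 4, 6, 8, 10, 12, 14, 16, 18, 20, 22, 24, 26, 28, 30, 32, 34, 36}
1 + H = {1, 3, 5, 7, 9, 11, 13, 15, 17, 19, 21, 23, 25, 27, 29, 31, 33, 35, 37}

Cosets: 0+H={0,2,4,6,8,10,12,14,16,18,20,22,24,26,28,30,32,34,36}; 1+H={1,3,5,7,9,11,13,15,17,19,21,23,25,27,29,31,33,35,37}


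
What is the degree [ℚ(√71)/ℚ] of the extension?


√71 has minimal polynomial x² - 71 (irreducible over ℚ since 71 is squarefree)

[ℚ(√71)/ℚ] = 2


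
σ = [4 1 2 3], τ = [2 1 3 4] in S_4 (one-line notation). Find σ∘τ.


σ∘τ: apply τ first, then σ
1 →τ 2 →σ 1
2 →τ 1 →σ 4
3 →τ 3 →σ 2
4 →τ 4 →σ 3

σ∘τ = [1 4 2 3]


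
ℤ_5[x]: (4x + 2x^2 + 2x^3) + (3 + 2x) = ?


Add coefficients mod 5:
x^0: 0 + 3 = 3 (mod 5)
x^1: 4 + 2 = 1 (mod 5)
x^2: 2 + 0 = 2 (mod 5)
x^3: 2 + 0 = 2 (mod 5)
Result: 3 + x + 2x^2 + 2x^3

f + g = 3 + x + 2x^2 + 2x^3


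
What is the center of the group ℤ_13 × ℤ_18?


Z(G) = {g ∈ G | gx = xg for all x ∈ G}
Direct product of abelian groups is abelian, so Z(G) = G

Z(ℤ_13 × ℤ_18) = ℤ_13 × ℤ_18


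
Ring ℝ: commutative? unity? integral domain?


ℝ is a field: commutative, has unity, every nonzero element is a unit (hence an integral domain)
Commutative: Yes
Integral domain: Yes
Has unity: Yes

ℝ: Commutative=Yes, Unity=Yes


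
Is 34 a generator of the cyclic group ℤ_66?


g generates ℤ_n iff gcd(g, n) = 1
gcd(34, 66) = 2
Since gcd = 2 ≠ 1, ⟨34⟩ has order 33 < 66, so 34 is not a generator.

No, 34 does not generate ℤ_66


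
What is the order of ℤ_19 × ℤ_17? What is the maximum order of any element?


|ℤ_19 × ℤ_17| = 19 × 17 = 323
Max element order = lcm(19,17) = 323
Cyclic? Yes (gcd=1)

|ℤ_19×ℤ_17| = 323, max element order = 323


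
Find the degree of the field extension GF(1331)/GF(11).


GF(1331) = GF(11^3), so the extension degree is 3

[GF(1331)/GF(11)] = 3


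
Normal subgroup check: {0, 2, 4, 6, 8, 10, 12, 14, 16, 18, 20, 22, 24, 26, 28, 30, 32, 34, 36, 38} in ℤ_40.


H = {0, 2, 4, 6, 8, 10, 12, 14, 16, 18, 20, 22, 24, 26, 28, 30, 32, 34, 36, 38} in ℤ_40
ℤ_40 is abelian; every subgroup of an abelian group is normal

Yes, normal subgroup


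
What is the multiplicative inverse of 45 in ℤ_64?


Use the extended Euclidean algorithm to write 1 = 45·s + 64·t; then s mod 64 is the inverse.
Euclidean algorithm:
  45 = 0·64 + 45
  64 = 1·45 + 19
  45 = 2·19 + 7
  19 = 2·7 + 5
  7 = 1·5 + 2
  5 = 2·2 + 1
  2 = 2·1 + 0
gcd(45,64) = 1
Back-substitution gives: 45·(-27) + 64·(19) = 1
So 45⁻¹ ≡ -27 ≡ 37 (mod 64)
Check: 45 × 37 = 1665 ≡ 1 (mod 64) ✓

45⁻¹ ≡ 37 (mod 64)


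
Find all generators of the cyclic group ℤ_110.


g generates ℤ_n iff gcd(g,n) = 1
Prime factors of 110: 2, 5, 11
Generators are g ∈ {1,...,109} not divisible by any of these primes.
Generators: {1, 3, 7, 9, 13, 17, 19, 21, 23, 27, 29, 31, 37, 39, 41, 43, 47, 49, 51, 53, 57, 59, 61, 63, 67, 69, 71, 73, 79, 81, 83, 87, 89, 91, 93, 97, 101, 103, 107, 109}
Number of generators = φ(110) = 40

Generators of ℤ_110 = {1, 3, 7, 9, 13, 17, 19, 21, 23, 27, 29, 31, 37, 39, 41, 43, 47, 49, 51, 53, 57, 59, 61, 63, 67, 69, 71, 73, 79, 81, 83, 87, 89, 91, 93, 97, 101, 103, 107, 109}


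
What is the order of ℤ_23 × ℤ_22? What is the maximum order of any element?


|ℤ_23 × ℤ_22| = 23 × 22 = 506
Max element order = lcm(23,22) = 506
Cyclic? Yes (gcd=1)

|ℤ_23×ℤ_22| = 506, max element order = 506


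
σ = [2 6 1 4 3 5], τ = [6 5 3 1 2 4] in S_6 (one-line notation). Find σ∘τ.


σ∘τ: apply τ first, then σ
1 →τ 6 →σ 5
2 →τ 5 →σ 3
3 →τ 3 →σ 1
4 →τ 1 →σ 2
5 →τ 2 →σ 6
6 →τ 4 →σ 4

σ∘τ = [5 3 1 2 6 4]


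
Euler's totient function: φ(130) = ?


Factor n: 130 = 2 × 5 × 13
φ(n) = n · ∏(1 - 1/p) over distinct primes p | n
φ(130) = 130 · (1 - 1/2) · (1 - 1/5) · (1 - 1/13) = 48

φ(130) = 48


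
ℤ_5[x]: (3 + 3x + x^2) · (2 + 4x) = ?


Expand and collect like terms; reduce coefficients mod 5:
x^0: 3·2 = 6 ≡ 1 (mod 5)
x^1: 3·4 + 3·2 = 18 ≡ 3 (mod 5)
x^2: 3·4 + 1·2 = 14 ≡ 4 (mod 5)
x^3: 1·4 = 4 ≡ 4 (mod 5)
Result: 1 + 3x + 4x^2 + 4x^3

f · g = 1 + 3x + 4x^2 + 4x^3


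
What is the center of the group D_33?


Z(G) = {g ∈ G | gx = xg for all x ∈ G}
For odd n, Z(D_n) = {e}: no nontrivial rotation commutes with all reflections

Z(D_33) = {e}


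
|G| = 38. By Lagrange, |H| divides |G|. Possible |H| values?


Lagrange's theorem: |H| divides |G|
|G| = 38
Divisors of 38: 1, 2, 19, 38

Possible subgroup orders: {1, 2, 19, 38}


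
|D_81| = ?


|D_n| = 2n (n rotations and n reflections)
|D_81| = 2×81 = 162

|D_81| = 162


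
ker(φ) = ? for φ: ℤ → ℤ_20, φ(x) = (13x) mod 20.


Kernel = preimage of identity
ker(φ) = {x ∈ ℤ : 13x ≡ 0 (mod 20)}. gcd(13,20) = 1, so 13x ≡ 0 (mod 20) ⟺ x ≡ 0 (mod 20/1 = 20). Hence ker(φ) = 20ℤ

ker(φ) = 20ℤ


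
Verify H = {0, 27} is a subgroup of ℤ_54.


Subgroup test for H = {0, 27} in (ℤ_54, +):
(1) 0 ∈ H? Yes
(2) Closure: for all a,b ∈ H, (a+b) mod 54 ∈ H? Yes
(3) Inverses: for all a ∈ H, -a mod 54 ∈ H? Yes

Yes, H is a subgroup of ℤ_54


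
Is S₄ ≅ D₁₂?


Comparing S₄ and D₁₂:
S₄ has trivial center; D₁₂ has center {e, r⁶}

No, S₄ ≇ D₁₂


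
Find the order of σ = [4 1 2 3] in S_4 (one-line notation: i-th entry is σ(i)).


Cycle decomposition: (1 4 3 2)
Cycle lengths: 4
Order = lcm(4) = 4

ord(σ) = 4


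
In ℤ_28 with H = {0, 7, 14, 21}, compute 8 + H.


8 + H = {8 + h (mod 28) : h ∈ H}
8+0=8, 8+7=15, 8+14=22, 8+21=1
8 + H = {1, 8, 15, 22} = 1 + H

8 + H = {1, 8, 15, 22}


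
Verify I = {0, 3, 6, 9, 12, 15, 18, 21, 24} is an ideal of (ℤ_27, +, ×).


Check ideal conditions for I = {0, 3, 6, 9, 12, 15, 18, 21, 24} in ℤ_27:
(1) I is an additive subgroup? Yes
(2) For r ∈ ℤ_27 and a ∈ I: r·a ∈ I? Yes

Yes, I is an ideal of ℤ_27


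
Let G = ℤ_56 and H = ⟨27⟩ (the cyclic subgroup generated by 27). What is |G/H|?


|⟨27⟩| = n / gcd(27, 56) = 56 / 1 = 56
H is normal (ℤ_56 is abelian).
|G/H| = |G| / |H| = 56 / 56 = 1

|G/H| = 1


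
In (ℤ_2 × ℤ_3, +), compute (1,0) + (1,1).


Operation: componentwise addition mod (2, 3)
(1,0) + (1,1) = ((a₁+b₁) mod 2, (a₂+b₂) mod 3) with a = (1,0), b = (1,1)

(1,0) + (1,1) = (0,1)


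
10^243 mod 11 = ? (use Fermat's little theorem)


Fermat's little theorem: if p is prime and gcd(a,p)=1, then a^(p-1) ≡ 1 (mod p)
p = 11 is prime, gcd(10,11) = 1
Reduce exponent: 243 mod 10 = 3
So 10^243 ≡ 10^3 (mod 11)
10^3 mod 11 = 10

10^243 ≡ 10 (mod 11)


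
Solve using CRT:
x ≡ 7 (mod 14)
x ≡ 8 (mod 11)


m₁ = 14, m₂ = 11, gcd = 1, so CRT applies. M = m₁·m₂ = 154
Let M₁ = M/m₁ = 11, M₂ = M/m₂ = 14
Find y₁ ≡ M₁⁻¹ (mod m₁): 11⁻¹ ≡ 9 (mod 14)
Find y₂ ≡ M₂⁻¹ (mod m₂): 14⁻¹ ≡ 4 (mod 11)
x = a₁·M₁·y₁ + a₂·M₂·y₂ = 7·11·9 + 8·14·4 = 1141
Reduce mod 154: x ≡ 63
Check: 63 mod 14 = 7 ✓, 63 mod 11 = 8 ✓

x ≡ 63 (mod 154)


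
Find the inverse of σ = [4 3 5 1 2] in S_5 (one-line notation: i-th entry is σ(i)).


To find σ⁻¹, swap domain and range:
σ(1) = 4 → σ⁻¹(4) = 1
σ(2) = 3 → σ⁻¹(3) = 2
σ(3) = 5 → σ⁻¹(5) = 3
σ(4) = 1 → σ⁻¹(1) = 4
σ(5) = 2 → σ⁻¹(2) = 5

σ⁻¹ = [4 5 2 1 3]


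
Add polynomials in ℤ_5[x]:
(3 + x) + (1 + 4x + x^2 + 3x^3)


Add coefficients mod 5:
x^0: 3 + 1 = 4 (mod 5)
x^1: 1 + 4 = 0 (mod 5)
x^2: 0 + 1 = 1 (mod 5)
x^3: 0 + 3 = 3 (mod 5)
Result: 4 + x^2 + 3x^3

f + g = 4 + x^2 + 3x^3


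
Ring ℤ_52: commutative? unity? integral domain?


ℤ_52 is a commutative ring with unity 1; 52 = 2×26 is composite, so 2·26 ≡ 0 gives zero divisors (not an integral domain)
Commutative: Yes
Integral domain: No
Has unity: Yes

ℤ_52: Commutative=Yes, Unity=Yes


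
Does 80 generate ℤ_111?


g generates ℤ_n iff gcd(g, n) = 1
gcd(80, 111) = 1
Since gcd = 1, 80 is a generator.

Yes, 80 generates ℤ_111


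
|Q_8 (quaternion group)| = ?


Q_8 = {±1, ±i, ±j, ±k}
|Q_8| = 8

|Q_8 (quaternion group)| = 8


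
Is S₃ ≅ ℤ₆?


Comparing S₃ and ℤ₆:
S₃ is non-abelian, ℤ₆ is abelian

No, S₃ ≇ ℤ₆


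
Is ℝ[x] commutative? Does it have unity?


Polynomial ring over ℝ (an integral domain) is a commutative integral domain with unity 1
Commutative: Yes
Integral domain: Yes
Has unity: Yes

ℝ[x]: Commutative=Yes, Unity=Yes


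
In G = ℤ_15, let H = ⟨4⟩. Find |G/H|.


|⟨4⟩| = n / gcd(4, 15) = 15 / 1 = 15
H is normal (ℤ_15 is abelian).
|G/H| = |G| / |H| = 15 / 15 = 1

|G/H| = 1


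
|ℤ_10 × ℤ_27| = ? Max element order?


|ℤ_10 × ℤ_27| = 10 × 27 = 270
Max element order = lcm(10,27) = 270
Cyclic? Yes (gcd=1)

|ℤ_10×ℤ_27| = 270, max element order = 270


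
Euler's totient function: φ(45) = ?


Factor n: 45 = 3^2 × 5
φ(n) = n · ∏(1 - 1/p) over distinct primes p | n
φ(45) = 45 · (1 - 1/3) · (1 - 1/5) = 24

φ(45) = 24


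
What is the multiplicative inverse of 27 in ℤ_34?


Use the extended Euclidean algorithm to write 1 = 27·s + 34·t; then s mod 34 is the inverse.
Euclidean algorithm:
  27 = 0·34 + 27
  34 = 1·27 + 7
  27 = 3·7 + 6
  7 = 1·6 + 1
  6 = 6·1 + 0
gcd(27,34) = 1
Back-substitution gives: 27·(-5) + 34·(4) = 1
So 27⁻¹ ≡ -5 ≡ 29 (mod 34)
Check: 27 × 29 = 783 ≡ 1 (mod 34) ✓

27⁻¹ ≡ 29 (mod 34)


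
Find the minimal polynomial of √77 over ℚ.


√77 satisfies x² - 77 = 0, irreducible over ℚ since 77 is squarefree

Minimal polynomial: x² - 77


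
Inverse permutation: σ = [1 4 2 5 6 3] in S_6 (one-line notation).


To find σ⁻¹, swap domain and range:
σ(1) = 1 → σ⁻¹(1) = 1
σ(2) = 4 → σ⁻¹(4) = 2
σ(3) = 2 → σ⁻¹(2) = 3
σ(4) = 5 → σ⁻¹(5) = 4
σ(5) = 6 → σ⁻¹(6) = 5
σ(6) = 3 → σ⁻¹(3) = 6

σ⁻¹ = [1 3 6 2 4 5]


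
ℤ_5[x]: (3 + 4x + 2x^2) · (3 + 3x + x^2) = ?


Expand and collect like terms; reduce coefficients mod 5:
x^0: 3·3 = 9 ≡ 4 (mod 5)
x^1: 3·3 + 4·3 = 21 ≡ 1 (mod 5)
x^2: 3·1 + 4·3 + 2·3 = 21 ≡ 1 (mod 5)
x^3: 4·1 + 2·3 = 10 ≡ 0 (mod 5)
x^4: 2·1 = 2 ≡ 2 (mod 5)
Result: 4 + x + x^2 + 2x^4

f · g = 4 + x + x^2 + 2x^4


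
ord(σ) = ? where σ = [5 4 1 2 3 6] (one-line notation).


Cycle decomposition: (1 5 3) (2 4)
Cycle lengths: 3, 2
Order = lcm(3, 2) = 6

ord(σ) = 6


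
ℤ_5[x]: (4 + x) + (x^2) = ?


Add coefficients mod 5:
x^0: 4 + 0 = 4 (mod 5)
x^1: 1 + 0 = 1 (mod 5)
x^2: 0 + 1 = 1 (mod 5)
Result: 4 + x + x^2

f + g = 4 + x + x^2


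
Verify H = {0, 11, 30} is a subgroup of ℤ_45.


Subgroup test for H = {0, 11, 30} in (ℤ_45, +):
(1) 0 ∈ H? Yes
(2) Closure: for all a,b ∈ H, (a+b) mod 45 ∈ H? No  [counterexample: 11 + 11 = 22 ∉ H]
(3) Inverses: for all a ∈ H, -a mod 45 ∈ H? No

No, H is not a subgroup of ℤ_45


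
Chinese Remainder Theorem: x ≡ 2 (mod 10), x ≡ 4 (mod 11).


m₁ = 10, m₂ = 11, gcd = 1, so CRT applies. M = m₁·m₂ = 110
Let M₁ = M/m₁ = 11, M₂ = M/m₂ = 10
Find y₁ ≡ M₁⁻¹ (mod m₁): 11⁻¹ ≡ 1 (mod 10)
Find y₂ ≡ M₂⁻¹ (mod m₂): 10⁻¹ ≡ 10 (mod 11)
x = a₁·M₁·y₁ + a₂·M₂·y₂ = 2·11·1 + 4·10·10 = 422
Reduce mod 110: x ≡ 92
Check: 92 mod 10 = 2 ✓, 92 mod 11 = 4 ✓

x ≡ 92 (mod 110)


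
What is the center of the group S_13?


Z(G) = {g ∈ G | gx = xg for all x ∈ G}
S_n is non-abelian for n ≥ 3; Z(S_13) is trivial

Z(S_13) = {e}


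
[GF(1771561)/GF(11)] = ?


GF(1771561) = GF(11^6), so the extension degree is 6

[GF(1771561)/GF(11)] = 6


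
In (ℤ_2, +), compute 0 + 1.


Operation: addition mod 2
0 + 1 = (a + b) mod 2 with a = 0, b = 1

0 + 1 = 1


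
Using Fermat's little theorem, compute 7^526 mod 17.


Fermat's little theorem: if p is prime and gcd(a,p)=1, then a^(p-1) ≡ 1 (mod p)
p = 17 is prime, gcd(7,17) = 1
Reduce exponent: 526 mod 16 = 14
So 7^526 ≡ 7^14 (mod 17)
7^14 mod 17 = 8

7^526 ≡ 8 (mod 17)


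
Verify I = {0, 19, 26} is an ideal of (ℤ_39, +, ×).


Check ideal conditions for I = {0, 19, 26} in ℤ_39:
(1) I is an additive subgroup? No
(2) For r ∈ ℤ_39 and a ∈ I: r·a ∈ I? No  [counterexample: r=2, a=19, r·a mod 39 = 38 ∉ I]

No, I is not an ideal of ℤ_39


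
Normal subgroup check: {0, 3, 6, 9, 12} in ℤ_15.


H = {0, 3, 6, 9, 12} in ℤ_15
ℤ_15 is abelian; every subgroup of an abelian group is normal

Yes, normal subgroup


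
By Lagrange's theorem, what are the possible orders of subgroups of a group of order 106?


Lagrange's theorem: |H| divides |G|
|G| = 106
Divisors of 106: 1, 2, 53, 106

Possible subgroup orders: {1, 2, 53, 106}


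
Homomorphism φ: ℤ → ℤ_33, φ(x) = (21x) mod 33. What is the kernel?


Kernel = preimage of identity
ker(φ) = {x ∈ ℤ : 21x ≡ 0 (mod 33)}. gcd(21,33) = 3, so 21x ≡ 0 (mod 33) ⟺ x ≡ 0 (mod 33/3 = 11). Hence ker(φ) = 11ℤ

ker(φ) = 11ℤ


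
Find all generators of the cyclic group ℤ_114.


g generates ℤ_n iff gcd(g,n) = 1
Prime factors of 114: 2, 3, 19
Generators are g ∈ {1,...,113} not divisible by any of these primes.
Generators: {1, 5, 7, 11, 13, 17, 23, 25, 29, 31, 35, 37, 41, 43, 47, 49, 53, 55, 59, 61, 65, 67, 71, 73, 77, 79, 83, 85, 89, 91, 97, 101, 103, 107, 109, 113}
Number of generators = φ(114) = 36

Generators of ℤ_114 = {1, 5, 7, 11, 13, 17, 23, 25, 29, 31, 35, 37, 41, 43, 47, 49, 53, 55, 59, 61, 65, 67, 71, 73, 77, 79, 83, 85, 89, 91, 97, 101, 103, 107, 109, 113}


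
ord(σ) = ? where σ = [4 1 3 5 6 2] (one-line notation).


Cycle decomposition: (1 4 5 6 2)
Cycle lengths: 5
Order = lcm(5) = 5

ord(σ) = 5


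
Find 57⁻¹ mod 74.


Use the extended Euclidean algorithm to write 1 = 57·s + 74·t; then s mod 74 is the inverse.
Euclidean algorithm:
  57 = 0·74 + 57
  74 = 1·57 + 17
  57 = 3·17 + 6
  17 = 2·6 + 5
  6 = 1·5 + 1
  5 = 5·1 + 0
gcd(57,74) = 1
Back-substitution gives: 57·(13) + 74·(-10) = 1
So 57⁻¹ ≡ 13 ≡ 13 (mod 74)
Check: 57 × 13 = 741 ≡ 1 (mod 74) ✓

57⁻¹ ≡ 13 (mod 74)


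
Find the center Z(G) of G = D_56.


Z(G) = {g ∈ G | gx = xg for all x ∈ G}
For even n, Z(D_n) = {e, r^(n/2)}: the 180° rotation r^28 commutes with every reflection and rotation

Z(D_56) = {e, r^28}


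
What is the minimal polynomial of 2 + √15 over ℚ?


Let α = 2 + √15. Then α - 2 = √15, so (α - 2)² = 15, giving α² - 4α - 11 = 0. Degree 2 and α ∉ ℚ, so this is the minimal polynomial.

Minimal polynomial: x² - 4x - 11


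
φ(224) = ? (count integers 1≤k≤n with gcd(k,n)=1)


Factor n: 224 = 2^5 × 7
φ(n) = n · ∏(1 - 1/p) over distinct primes p | n
φ(224) = 224 · (1 - 1/2) · (1 - 1/7) = 96

φ(224) = 96


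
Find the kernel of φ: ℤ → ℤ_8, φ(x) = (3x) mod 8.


Kernel = preimage of identity
ker(φ) = {x ∈ ℤ : 3x ≡ 0 (mod 8)}. gcd(3,8) = 1, so 3x ≡ 0 (mod 8) ⟺ x ≡ 0 (mod 8/1 = 8). Hence ker(φ) = 8ℤ

ker(φ) = 8ℤ


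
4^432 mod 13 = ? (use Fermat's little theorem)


Fermat's little theorem: if p is prime and gcd(a,p)=1, then a^(p-1) ≡ 1 (mod p)
p = 13 is prime, gcd(4,13) = 1
Reduce exponent: 432 mod 12 = 0
So 4^432 ≡ 4^0 (mod 13)
4^0 = 1

4^432 ≡ 1 (mod 13)


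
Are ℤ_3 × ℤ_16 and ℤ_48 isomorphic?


Comparing ℤ_3 × ℤ_16 and ℤ_48:
gcd(3,16) = 1, so ℤ_3 × ℤ_16 ≅ ℤ_48 (CRT)

Yes, ℤ_3 × ℤ_16 ≅ ℤ_48


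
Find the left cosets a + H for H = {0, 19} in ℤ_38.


H = {0, 19}, |H| = 2
Number of cosets = |G|/|H| = 38/2 = 19
0 + H = {0, 19}
1 + H = {1, 20}
2 + H = {2, 21}
3 + H = {3, 22}
4 + H = {4, 23}
5 + H = {5, 24}
6 + H = {6, 25}
7 + H = {7, 26}
8 + H = {8, 27}
9 + H = {9, 28}
10 + H = {10, 29}
11 + H = {11, 30}
12 + H = {12, 31}
13 + H = {13, 32}
14 + H = {14, 33}
15 + H = {15, 34}
16 + H = {16, 35}
17 + H = {17, 36}
18 + H = {18, 37}

Cosets: 0+H={0,19}; 1+H={1,20}; 2+H={2,21}; 3+H={3,22}; 4+H={4,23}; 5+H={5,24}; 6+H={6,25}; 7+H={7,26}; 8+H={8,27}; 9+H={9,28}; 10+H={10,29}; 11+H={11,30}; 12+H={12,31}; 13+H={13,32}; 14+H={14,33}; 15+H={15,34}; 16+H={16,35}; 17+H={17,36}; 18+H={18,37}


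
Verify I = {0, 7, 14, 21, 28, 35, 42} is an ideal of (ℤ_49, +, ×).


Check ideal conditions for I = {0, 7, 14, 21, 28, 35, 42} in ℤ_49:
(1) I is an additive subgroup? Yes
(2) For r ∈ ℤ_49 and a ∈ I: r·a ∈ I? Yes

Yes, I is an ideal of ℤ_49


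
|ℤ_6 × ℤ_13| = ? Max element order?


|ℤ_6 × ℤ_13| = 6 × 13 = 78
Max element order = lcm(6,13) = 78
Cyclic? Yes (gcd=1)

|ℤ_6×ℤ_13| = 78, max element order = 78


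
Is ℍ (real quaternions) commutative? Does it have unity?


quaternion multiplication is non-commutative (ij = k ≠ ji = -k); has unity 1; a division ring but not an integral domain since integral domains are commutative by convention
Commutative: No
Integral domain: No
Has unity: Yes

ℍ (real quaternions): Commutative=No, Unity=Yes


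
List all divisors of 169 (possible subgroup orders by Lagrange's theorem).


Lagrange's theorem: |H| divides |G|
|G| = 169
Divisors of 169: 1, 13, 169

Possible subgroup orders: {1, 13, 169}


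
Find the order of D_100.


|D_n| = 2n (n rotations and n reflections)
|D_100| = 2×100 = 200

|D_100| = 200


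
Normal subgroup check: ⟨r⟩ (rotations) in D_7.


H = ⟨r⟩ (rotations) in D_7
The rotation subgroup ⟨r⟩ has index 2 in D_7, so it is normal

Yes, normal subgroup


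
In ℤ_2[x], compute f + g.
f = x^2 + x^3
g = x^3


Add coefficients mod 2:
x^0: 0 + 0 = 0 (mod 2)
x^1: 0 + 0 = 0 (mod 2)
x^2: 1 + 0 = 1 (mod 2)
x^3: 1 + 1 = 0 (mod 2)
Result: x^2

f + g = x^2


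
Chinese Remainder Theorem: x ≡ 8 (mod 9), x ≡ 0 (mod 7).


m₁ = 9, m₂ = 7, gcd = 1, so CRT applies. M = m₁·m₂ = 63
Let M₁ = M/m₁ = 7, M₂ = M/m₂ = 9
Find y₁ ≡ M₁⁻¹ (mod m₁): 7⁻¹ ≡ 4 (mod 9)
Find y₂ ≡ M₂⁻¹ (mod m₂): 9⁻¹ ≡ 4 (mod 7)
x = a₁·M₁·y₁ + a₂·M₂·y₂ = 8·7·4 + 0·9·4 = 224
Reduce mod 63: x ≡ 35
Check: 35 mod 9 = 8 ✓, 35 mod 7 = 0 ✓

x ≡ 35 (mod 63)


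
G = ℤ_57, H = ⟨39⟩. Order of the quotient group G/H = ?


|⟨39⟩| = n / gcd(39, 57) = 57 / 3 = 19
H is normal (ℤ_57 is abelian).
|G/H| = |G| / |H| = 57 / 19 = 3

|G/H| = 3


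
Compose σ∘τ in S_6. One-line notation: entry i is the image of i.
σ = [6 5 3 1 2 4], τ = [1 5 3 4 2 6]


σ∘τ: apply τ first, then σ
1 →τ 1 →σ 6
2 →τ 5 →σ 2
3 →τ 3 →σ 3
4 →τ 4 →σ 1
5 →τ 2 →σ 5
6 →τ 6 →σ 4

σ∘τ = [6 2 3 1 5 4]


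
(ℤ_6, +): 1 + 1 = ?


Operation: addition mod 6
1 + 1 = (a + b) mod 6 with a = 1, b = 1

1 + 1 = 2


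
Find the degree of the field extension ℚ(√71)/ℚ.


√71 has minimal polynomial x² - 71 (irreducible over ℚ since 71 is squarefree)

[ℚ(√71)/ℚ] = 2


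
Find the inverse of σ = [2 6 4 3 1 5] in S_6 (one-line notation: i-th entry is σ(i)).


To find σ⁻¹, swap domain and range:
σ(1) = 2 → σ⁻¹(2) = 1
σ(2) = 6 → σ⁻¹(6) = 2
σ(3) = 4 → σ⁻¹(4) = 3
σ(4) = 3 → σ⁻¹(3) = 4
σ(5) = 1 → σ⁻¹(1) = 5
σ(6) = 5 → σ⁻¹(5) = 6

σ⁻¹ = [5 1 4 3 6 2]


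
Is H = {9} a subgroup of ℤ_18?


Subgroup test for H = {9} in (ℤ_18, +):
(1) 0 ∈ H? No
(2) Closure: for all a,b ∈ H, (a+b) mod 18 ∈ H? No  [counterexample: 9 + 9 = 0 ∉ H]
(3) Inverses: for all a ∈ H, -a mod 18 ∈ H? Yes

No, H is not a subgroup of ℤ_18


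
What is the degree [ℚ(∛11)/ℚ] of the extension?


∛11 has minimal polynomial x³ - 11 (irreducible over ℚ since 11 is not a perfect cube)

[ℚ(∛11)/ℚ] = 3


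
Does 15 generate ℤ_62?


g generates ℤ_n iff gcd(g, n) = 1
gcd(15, 62) = 1
Since gcd = 1, 15 is a generator.

Yes, 15 generates ℤ_62


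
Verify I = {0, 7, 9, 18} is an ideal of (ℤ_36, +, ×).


Check ideal conditions for I = {0, 7, 9, 18} in ℤ_36:
(1) I is an additive subgroup? No
(2) For r ∈ ℤ_36 and a ∈ I: r·a ∈ I? No  [counterexample: r=2, a=7, r·a mod 36 = 14 ∉ I]

No, I is not an ideal of ℤ_36


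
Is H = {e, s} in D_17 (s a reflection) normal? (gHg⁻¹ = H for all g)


H = {e, s} in D_17 (s a reflection)
r·s·r⁻¹ = sr⁻² ≠ s for n ≥ 3, so {e, s} is not closed under conjugation

No, not a normal subgroup


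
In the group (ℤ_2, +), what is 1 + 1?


Operation: addition mod 2
1 + 1 = (a + b) mod 2 with a = 1, b = 1

1 + 1 = 0


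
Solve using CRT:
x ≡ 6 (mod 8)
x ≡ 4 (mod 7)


m₁ = 8, m₂ = 7, gcd = 1, so CRT applies. M = m₁·m₂ = 56
Let M₁ = M/m₁ = 7, M₂ = M/m₂ = 8
Find y₁ ≡ M₁⁻¹ (mod m₁): 7⁻¹ ≡ 7 (mod 8)
Find y₂ ≡ M₂⁻¹ (mod m₂): 8⁻¹ ≡ 1 (mod 7)
x = a₁·M₁·y₁ + a₂·M₂·y₂ = 6·7·7 + 4·8·1 = 326
Reduce mod 56: x ≡ 46
Check: 46 mod 8 = 6 ✓, 46 mod 7 = 4 ✓

x ≡ 46 (mod 56)


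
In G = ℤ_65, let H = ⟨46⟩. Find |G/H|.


|⟨46⟩| = n / gcd(46, 65) = 65 / 1 = 65
H is normal (ℤ_65 is abelian).
|G/H| = |G| / |H| = 65 / 65 = 1

|G/H| = 1


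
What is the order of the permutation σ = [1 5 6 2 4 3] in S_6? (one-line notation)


Cycle decomposition: (2 5 4) (3 6)
Cycle lengths: 3, 2
Order = lcm(3, 2) = 6

ord(σ) = 6


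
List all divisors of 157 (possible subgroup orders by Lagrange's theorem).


Lagrange's theorem: |H| divides |G|
|G| = 157
Divisors of 157: 1, 157

Possible subgroup orders: {1, 157}


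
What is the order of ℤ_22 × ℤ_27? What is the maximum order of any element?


|ℤ_22 × ℤ_27| = 22 × 27 = 594
Max element order = lcm(22,27) = 594
Cyclic? Yes (gcd=1)

|ℤ_22×ℤ_27| = 594, max element order = 594


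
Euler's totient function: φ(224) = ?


Factor n: 224 = 2^5 × 7
φ(n) = n · ∏(1 - 1/p) over distinct primes p | n
φ(224) = 224 · (1 - 1/2) · (1 - 1/7) = 96

φ(224) = 96


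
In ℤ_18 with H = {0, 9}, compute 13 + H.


13 + H = {13 + h (mod 18) : h ∈ H}
13+0=13, 13+9=4
13 + H = {4, 13} = 4 + H

13 + H = {4, 13}


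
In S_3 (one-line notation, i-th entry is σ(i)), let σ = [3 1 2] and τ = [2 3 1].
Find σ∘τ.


σ∘τ: apply τ first, then σ
1 →τ 2 →σ 1
2 →τ 3 →σ 2
3 →τ 1 →σ 3

σ∘τ = [1 2 3]


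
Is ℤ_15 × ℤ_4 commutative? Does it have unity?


Direct product ring; commutative with unity (1,1); but (1,0)·(0,1) = (0,0) gives zero divisors, so not an integral domain
Commutative: Yes
Integral domain: No
Has unity: Yes

ℤ_15 × ℤ_4: Commutative=Yes, Unity=Yes


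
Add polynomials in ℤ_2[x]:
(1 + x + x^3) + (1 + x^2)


Add coefficients mod 2:
x^0: 1 + 1 = 0 (mod 2)
x^1: 1 + 0 = 1 (mod 2)
x^2: 0 + 1 = 1 (mod 2)
x^3: 1 + 0 = 1 (mod 2)
Result: x + x^2 + x^3

f + g = x + x^2 + x^3


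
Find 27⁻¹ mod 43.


Use the extended Euclidean algorithm to write 1 = 27·s + 43·t; then s mod 43 is the inverse.
Euclidean algorithm:
  27 = 0·43 + 27
  43 = 1·27 + 16
  27 = 1·16 + 11
  16 = 1·11 + 5
  11 = 2·5 + 1
  5 = 5·1 + 0
gcd(27,43) = 1
Back-substitution gives: 27·(8) + 43·(-5) = 1
So 27⁻¹ ≡ 8 ≡ 8 (mod 43)
Check: 27 × 8 = 216 ≡ 1 (mod 43) ✓

27⁻¹ ≡ 8 (mod 43)
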